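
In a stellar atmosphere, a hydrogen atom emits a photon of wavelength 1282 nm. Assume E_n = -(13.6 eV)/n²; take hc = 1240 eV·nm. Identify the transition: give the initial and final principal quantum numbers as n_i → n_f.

n_i = 5, n_f = 3

The photon energy is ΔE = hc/λ = 1240 / 1282 = 0.9672 eV.
With Z = 1, ΔE = 13.60 × (1/n_f² − 1/n_i²), so 1/n_f² − 1/n_i² = 0.07112.
Trying n_f = 3 gives 1/n_i² = 0.03999, i.e. n_i ≈ 5; this pair matches.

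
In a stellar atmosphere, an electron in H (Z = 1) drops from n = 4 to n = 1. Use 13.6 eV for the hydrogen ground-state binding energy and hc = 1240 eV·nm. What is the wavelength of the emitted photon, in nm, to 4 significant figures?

ΔE = 13.60 × (1/1² − 1/4²) = 13.60 × 0.9375 = 12.75 eV.
λ = hc/ΔE = 1240 / 12.75 = 97.25 nm.
This line belongs to the Lyman series.

97.25 nm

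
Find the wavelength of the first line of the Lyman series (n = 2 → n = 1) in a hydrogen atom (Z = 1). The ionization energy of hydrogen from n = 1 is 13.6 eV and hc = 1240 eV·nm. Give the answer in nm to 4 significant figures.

The Lyman series terminates on n_f = 1; the first line has n_i = 1+1 = 2.
ΔE = 13.60 × (1/1² − 1/2²) = 10.20 eV.
λ = 1240 / 10.20 = 121.6 nm.

121.6 nm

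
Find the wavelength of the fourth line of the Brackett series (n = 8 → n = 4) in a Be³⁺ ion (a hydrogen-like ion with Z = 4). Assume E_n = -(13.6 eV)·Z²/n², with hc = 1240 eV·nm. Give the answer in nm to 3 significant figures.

122 nm

The Brackett series terminates on n_f = 4; the fourth line has n_i = 4+4 = 8.
ΔE = 217.6 × (1/4² − 1/8²) = 10.20 eV.
λ = 1240 / 10.20 = 122 nm.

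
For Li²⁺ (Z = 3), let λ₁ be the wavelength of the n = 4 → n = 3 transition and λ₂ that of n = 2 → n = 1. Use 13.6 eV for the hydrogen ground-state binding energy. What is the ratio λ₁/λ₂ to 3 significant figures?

15.4

λ ∝ 1/ΔE ∝ 1/(1/n_f² − 1/n_i²), and the Z² and hc factors cancel in the ratio.
λ₁/λ₂ = (1/1² − 1/2²)/(1/3² − 1/4²) = 0.7500/0.04861 = 15.4.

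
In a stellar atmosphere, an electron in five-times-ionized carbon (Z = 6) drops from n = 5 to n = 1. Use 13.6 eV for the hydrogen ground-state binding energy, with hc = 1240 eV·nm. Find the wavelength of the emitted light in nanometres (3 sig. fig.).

For Z = 6 the level energies scale as Z², so the effective Rydberg energy is 13.6 × 36 = 489.6 eV.
ΔE = 489.6 × (1/1² − 1/5²) = 489.6 × 0.9600 = 470.0 eV.
λ = hc/ΔE = 1240 / 470.0 = 2.64 nm.

2.64 nm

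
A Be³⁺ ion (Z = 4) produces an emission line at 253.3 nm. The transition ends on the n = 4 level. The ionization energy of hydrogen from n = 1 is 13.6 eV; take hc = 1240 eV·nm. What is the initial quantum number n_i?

The photon energy is ΔE = hc/λ = 1240 / 253.3 = 4.895 eV.
With Z = 4, ΔE = 217.6 × (1/n_f² − 1/n_i²), so 1/n_f² − 1/n_i² = 0.02250.
With n_f = 4: 1/n_i² = 1/16 − 0.02250 = 0.04000, so n_i ≈ 5.00.

n_i = 5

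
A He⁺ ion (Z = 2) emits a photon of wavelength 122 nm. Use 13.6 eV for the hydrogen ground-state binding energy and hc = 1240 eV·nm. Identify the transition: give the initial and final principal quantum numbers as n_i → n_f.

The photon energy is ΔE = hc/λ = 1240 / 122 = 10.16 eV.
With Z = 2, ΔE = 54.40 × (1/n_f² − 1/n_i²), so 1/n_f² − 1/n_i² = 0.1868.
Trying n_f = 2 gives 1/n_i² = 0.06316, i.e. n_i ≈ 4; this pair matches.

n_i = 4, n_f = 2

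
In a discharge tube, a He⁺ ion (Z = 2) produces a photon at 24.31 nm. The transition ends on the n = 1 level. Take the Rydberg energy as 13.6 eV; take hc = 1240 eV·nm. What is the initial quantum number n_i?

The photon energy is ΔE = hc/λ = 1240 / 24.31 = 51.01 eV.
With Z = 2, ΔE = 54.40 × (1/n_f² − 1/n_i²), so 1/n_f² − 1/n_i² = 0.9376.
With n_f = 1: 1/n_i² = 1/1 − 0.9376 = 0.06236, so n_i ≈ 4.00.

n_i = 4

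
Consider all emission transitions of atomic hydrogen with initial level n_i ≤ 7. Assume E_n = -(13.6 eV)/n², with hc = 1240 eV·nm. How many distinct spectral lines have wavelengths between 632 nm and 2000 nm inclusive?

Enumerate all n_i → n_f pairs with 1 ≤ n_f < n_i ≤ 7 and compute λ = 1240 / [13.6·1·(1/n_f² − 1/n_i²)].
Lines falling in [632, 2000] nm: 3→2 (656.5 nm), 7→3 (1005 nm), 6→3 (1094 nm), 5→3 (1282 nm), 4→3 (1876 nm).

5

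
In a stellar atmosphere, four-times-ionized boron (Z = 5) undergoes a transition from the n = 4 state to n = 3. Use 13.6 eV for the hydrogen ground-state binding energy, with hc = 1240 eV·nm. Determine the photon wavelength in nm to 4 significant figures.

For Z = 5 the level energies scale as Z², so the effective Rydberg energy is 13.6 × 25 = 340.0 eV.
ΔE = 340.0 × (1/3² − 1/4²) = 340.0 × 0.04861 = 16.53 eV.
λ = hc/ΔE = 1240 / 16.53 = 75.03 nm.

75.03 nm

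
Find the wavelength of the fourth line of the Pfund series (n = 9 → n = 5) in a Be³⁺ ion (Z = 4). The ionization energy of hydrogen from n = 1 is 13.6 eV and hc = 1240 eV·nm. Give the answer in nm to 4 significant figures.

206.1 nm

The Pfund series terminates on n_f = 5; the fourth line has n_i = 5+4 = 9.
ΔE = 217.6 × (1/5² − 1/9²) = 6.018 eV.
λ = 1240 / 6.018 = 206.1 nm.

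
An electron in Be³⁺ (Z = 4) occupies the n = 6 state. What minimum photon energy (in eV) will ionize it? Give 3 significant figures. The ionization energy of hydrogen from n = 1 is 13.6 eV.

6.04 eV

E_n = −13.6 Z²/n² = −217.6/n² eV for Z = 4.
E_6 = −217.6/36 = −6.04 eV, so ionization (to E = 0) requires 6.04 eV.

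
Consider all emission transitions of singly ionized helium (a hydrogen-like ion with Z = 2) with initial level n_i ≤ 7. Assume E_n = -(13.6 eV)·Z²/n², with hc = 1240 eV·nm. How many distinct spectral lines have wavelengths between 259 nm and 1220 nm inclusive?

7

Enumerate all n_i → n_f pairs with 1 ≤ n_f < n_i ≤ 7 and compute λ = 1240 / [13.6·4·(1/n_f² − 1/n_i²)].
Lines falling in [259, 1220] nm: 6→3 (273.5 nm), 5→3 (320.5 nm), 4→3 (468.9 nm), 7→4 (541.5 nm), 6→4 (656.5 nm), 5→4 (1013 nm), 7→5 (1163 nm).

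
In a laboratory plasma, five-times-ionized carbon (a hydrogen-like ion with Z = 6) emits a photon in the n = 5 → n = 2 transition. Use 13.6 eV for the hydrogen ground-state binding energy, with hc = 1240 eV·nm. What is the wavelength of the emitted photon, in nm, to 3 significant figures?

12.1 nm

For Z = 6 the level energies scale as Z², so the effective Rydberg energy is 13.6 × 36 = 489.6 eV.
ΔE = 489.6 × (1/2² − 1/5²) = 489.6 × 0.2100 = 102.8 eV.
λ = hc/ΔE = 1240 / 102.8 = 12.1 nm.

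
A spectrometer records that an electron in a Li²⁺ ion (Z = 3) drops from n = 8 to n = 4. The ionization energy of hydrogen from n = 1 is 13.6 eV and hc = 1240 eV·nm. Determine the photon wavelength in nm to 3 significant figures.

216 nm

For Z = 3 the level energies scale as Z², so the effective Rydberg energy is 13.6 × 9 = 122.4 eV.
ΔE = 122.4 × (1/4² − 1/8²) = 122.4 × 0.04688 = 5.738 eV.
λ = hc/ΔE = 1240 / 5.738 = 216 nm.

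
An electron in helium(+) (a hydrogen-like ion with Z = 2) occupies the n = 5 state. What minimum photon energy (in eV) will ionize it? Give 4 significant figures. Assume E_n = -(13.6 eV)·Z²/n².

E_n = −13.6 Z²/n² = −54.40/n² eV for Z = 2.
E_5 = −54.40/25 = −2.176 eV, so ionization (to E = 0) requires 2.176 eV.

2.176 eV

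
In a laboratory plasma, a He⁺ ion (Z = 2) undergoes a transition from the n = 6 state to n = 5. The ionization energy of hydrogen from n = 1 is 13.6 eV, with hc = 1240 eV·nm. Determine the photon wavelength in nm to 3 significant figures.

1860 nm

For Z = 2 the level energies scale as Z², so the effective Rydberg energy is 13.6 × 4 = 54.40 eV.
ΔE = 54.40 × (1/5² − 1/6²) = 54.40 × 0.01222 = 0.6649 eV.
λ = hc/ΔE = 1240 / 0.6649 = 1860 nm.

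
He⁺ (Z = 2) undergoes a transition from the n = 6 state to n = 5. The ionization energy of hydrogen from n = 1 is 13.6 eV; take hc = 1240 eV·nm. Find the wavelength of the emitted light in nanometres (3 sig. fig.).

1860 nm

For Z = 2 the level energies scale as Z², so the effective Rydberg energy is 13.6 × 4 = 54.40 eV.
ΔE = 54.40 × (1/5² − 1/6²) = 54.40 × 0.01222 = 0.6649 eV.
λ = hc/ΔE = 1240 / 0.6649 = 1860 nm.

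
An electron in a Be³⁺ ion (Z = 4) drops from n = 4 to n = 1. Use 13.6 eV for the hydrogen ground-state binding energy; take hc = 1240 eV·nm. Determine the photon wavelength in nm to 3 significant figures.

6.08 nm

For Z = 4 the level energies scale as Z², so the effective Rydberg energy is 13.6 × 16 = 217.6 eV.
ΔE = 217.6 × (1/1² − 1/4²) = 217.6 × 0.9375 = 204.0 eV.
λ = hc/ΔE = 1240 / 204.0 = 6.08 nm.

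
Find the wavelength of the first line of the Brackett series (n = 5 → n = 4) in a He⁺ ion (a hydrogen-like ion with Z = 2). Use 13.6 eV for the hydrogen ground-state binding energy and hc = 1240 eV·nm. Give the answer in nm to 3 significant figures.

1010 nm

The Brackett series terminates on n_f = 4; the first line has n_i = 4+1 = 5.
ΔE = 54.40 × (1/4² − 1/5²) = 1.224 eV.
λ = 1240 / 1.224 = 1010 nm.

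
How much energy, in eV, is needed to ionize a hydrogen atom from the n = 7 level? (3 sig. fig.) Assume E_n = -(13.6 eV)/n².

E_7 = −13.60/49 = −0.278 eV, so ionization (to E = 0) requires 0.278 eV.

0.278 eV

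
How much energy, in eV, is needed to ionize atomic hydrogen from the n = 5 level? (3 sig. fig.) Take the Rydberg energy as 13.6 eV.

E_5 = −13.60/25 = −0.544 eV, so ionization (to E = 0) requires 0.544 eV.

0.544 eV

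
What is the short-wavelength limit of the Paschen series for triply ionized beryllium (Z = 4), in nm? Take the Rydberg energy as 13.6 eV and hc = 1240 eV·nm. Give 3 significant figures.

51.3 nm

The Paschen series has lower level n_f = 3; the series limit corresponds to n_i → ∞.
ΔE_max = 13.6 × 16 / 3² = 24.18 eV.
λ_min = 1240 / 24.18 = 51.3 nm.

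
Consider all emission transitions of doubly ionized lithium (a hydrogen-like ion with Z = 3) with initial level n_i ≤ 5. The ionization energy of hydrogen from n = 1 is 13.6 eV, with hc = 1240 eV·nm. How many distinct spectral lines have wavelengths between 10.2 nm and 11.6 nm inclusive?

Enumerate all n_i → n_f pairs with 1 ≤ n_f < n_i ≤ 5 and compute λ = 1240 / [13.6·9·(1/n_f² − 1/n_i²)].
Lines falling in [10.2, 11.6] nm: 5→1 (10.55 nm), 4→1 (10.81 nm), 3→1 (11.40 nm).

3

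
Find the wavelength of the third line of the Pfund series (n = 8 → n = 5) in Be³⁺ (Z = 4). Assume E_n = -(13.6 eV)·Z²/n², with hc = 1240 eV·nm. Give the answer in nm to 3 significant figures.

234 nm

The Pfund series terminates on n_f = 5; the third line has n_i = 5+3 = 8.
ΔE = 217.6 × (1/5² − 1/8²) = 5.304 eV.
λ = 1240 / 5.304 = 234 nm.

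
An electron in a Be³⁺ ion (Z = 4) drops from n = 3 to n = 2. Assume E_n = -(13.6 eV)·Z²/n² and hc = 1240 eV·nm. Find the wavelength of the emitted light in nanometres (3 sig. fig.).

41.0 nm

For Z = 4 the level energies scale as Z², so the effective Rydberg energy is 13.6 × 16 = 217.6 eV.
ΔE = 217.6 × (1/2² − 1/3²) = 217.6 × 0.1389 = 30.22 eV.
λ = hc/ΔE = 1240 / 30.22 = 41.0 nm.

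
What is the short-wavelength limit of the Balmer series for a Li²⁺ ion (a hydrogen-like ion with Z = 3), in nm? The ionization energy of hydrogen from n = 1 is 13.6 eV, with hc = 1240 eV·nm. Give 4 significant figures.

The Balmer series has lower level n_f = 2; the series limit corresponds to n_i → ∞.
ΔE_max = 13.6 × 9 / 2² = 30.60 eV.
λ_min = 1240 / 30.60 = 40.52 nm.

40.52 nm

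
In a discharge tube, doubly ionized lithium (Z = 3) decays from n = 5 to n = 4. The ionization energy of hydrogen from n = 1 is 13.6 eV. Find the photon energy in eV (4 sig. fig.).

2.754 eV

The Bohr energies scale as Z², so for Z = 3: E_n = −122.4/n² eV.
E_5 = −122.4/25 = −4.896 eV and E_4 = −122.4/16 = −7.650 eV.
The photon energy is |E_5 − E_4| = 2.754 eV.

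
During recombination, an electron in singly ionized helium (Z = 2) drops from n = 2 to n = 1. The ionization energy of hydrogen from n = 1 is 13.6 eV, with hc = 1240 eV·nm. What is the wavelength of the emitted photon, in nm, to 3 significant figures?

For Z = 2 the level energies scale as Z², so the effective Rydberg energy is 13.6 × 4 = 54.40 eV.
ΔE = 54.40 × (1/1² − 1/2²) = 54.40 × 0.7500 = 40.80 eV.
λ = hc/ΔE = 1240 / 40.80 = 30.4 nm.

30.4 nm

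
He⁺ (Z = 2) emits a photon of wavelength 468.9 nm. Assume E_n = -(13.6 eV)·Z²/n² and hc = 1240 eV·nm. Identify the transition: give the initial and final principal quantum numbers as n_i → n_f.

n_i = 4, n_f = 3

The photon energy is ΔE = hc/λ = 1240 / 468.9 = 2.644 eV.
With Z = 2, ΔE = 54.40 × (1/n_f² − 1/n_i²), so 1/n_f² − 1/n_i² = 0.04861.
Trying n_f = 3 gives 1/n_i² = 0.06250, i.e. n_i ≈ 4; this pair matches.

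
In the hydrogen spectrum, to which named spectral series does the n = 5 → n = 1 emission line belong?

The series is set by the lower level: n_f = 1 is the Lyman series.

Lyman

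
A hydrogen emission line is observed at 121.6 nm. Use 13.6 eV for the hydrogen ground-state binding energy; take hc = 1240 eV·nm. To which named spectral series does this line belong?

Lyman

ΔE = 1240/121.6 = 10.20 eV.
This matches 13.6 × (1/1² − 1/2²), so n_f = 1: the Lyman series.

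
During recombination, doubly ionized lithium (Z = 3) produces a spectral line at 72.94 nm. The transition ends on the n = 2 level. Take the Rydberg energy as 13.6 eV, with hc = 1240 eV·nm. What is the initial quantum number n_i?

The photon energy is ΔE = hc/λ = 1240 / 72.94 = 17.00 eV.
With Z = 3, ΔE = 122.4 × (1/n_f² − 1/n_i²), so 1/n_f² − 1/n_i² = 0.1389.
With n_f = 2: 1/n_i² = 1/4 − 0.1389 = 0.1111, so n_i ≈ 3.00.

n_i = 3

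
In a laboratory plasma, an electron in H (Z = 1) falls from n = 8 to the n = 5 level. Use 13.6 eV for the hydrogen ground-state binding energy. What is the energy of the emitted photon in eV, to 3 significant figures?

0.332 eV

E_8 = −13.60/64 = −0.2125 eV and E_5 = −13.60/25 = −0.5440 eV.
The photon energy is |E_8 − E_5| = 0.332 eV.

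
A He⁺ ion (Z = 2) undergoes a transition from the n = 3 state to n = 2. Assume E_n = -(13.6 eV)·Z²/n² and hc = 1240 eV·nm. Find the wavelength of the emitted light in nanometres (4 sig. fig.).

For Z = 2 the level energies scale as Z², so the effective Rydberg energy is 13.6 × 4 = 54.40 eV.
ΔE = 54.40 × (1/2² − 1/3²) = 54.40 × 0.1389 = 7.556 eV.
λ = hc/ΔE = 1240 / 7.556 = 164.1 nm.

164.1 nm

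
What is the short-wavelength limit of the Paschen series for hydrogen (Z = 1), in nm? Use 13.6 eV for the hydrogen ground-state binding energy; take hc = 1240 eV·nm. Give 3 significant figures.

821 nm

The Paschen series has lower level n_f = 3; the series limit corresponds to n_i → ∞.
ΔE_max = 13.6 × 1 / 3² = 1.511 eV.
λ_min = 1240 / 1.511 = 821 nm.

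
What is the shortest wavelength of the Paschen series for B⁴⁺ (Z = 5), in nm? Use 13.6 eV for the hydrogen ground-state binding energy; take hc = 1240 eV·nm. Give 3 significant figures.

The Paschen series has lower level n_f = 3; the series limit corresponds to n_i → ∞.
ΔE_max = 13.6 × 25 / 3² = 37.78 eV.
λ_min = 1240 / 37.78 = 32.8 nm.

32.8 nm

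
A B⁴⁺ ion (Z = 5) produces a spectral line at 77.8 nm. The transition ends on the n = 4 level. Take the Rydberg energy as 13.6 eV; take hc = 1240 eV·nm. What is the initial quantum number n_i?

The photon energy is ΔE = hc/λ = 1240 / 77.8 = 15.94 eV.
With Z = 5, ΔE = 340.0 × (1/n_f² − 1/n_i²), so 1/n_f² − 1/n_i² = 0.04688.
With n_f = 4: 1/n_i² = 1/16 − 0.04688 = 0.01562, so n_i ≈ 8.00.

n_i = 8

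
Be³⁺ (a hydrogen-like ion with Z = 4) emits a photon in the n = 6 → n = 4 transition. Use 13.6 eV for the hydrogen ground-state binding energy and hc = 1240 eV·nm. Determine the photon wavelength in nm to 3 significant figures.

For Z = 4 the level energies scale as Z², so the effective Rydberg energy is 13.6 × 16 = 217.6 eV.
ΔE = 217.6 × (1/4² − 1/6²) = 217.6 × 0.03472 = 7.556 eV.
λ = hc/ΔE = 1240 / 7.556 = 164 nm.

164 nm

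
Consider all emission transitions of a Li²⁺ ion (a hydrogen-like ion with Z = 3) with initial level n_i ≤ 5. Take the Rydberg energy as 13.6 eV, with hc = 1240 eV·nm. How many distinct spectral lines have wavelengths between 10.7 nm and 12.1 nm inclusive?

2

Enumerate all n_i → n_f pairs with 1 ≤ n_f < n_i ≤ 5 and compute λ = 1240 / [13.6·9·(1/n_f² − 1/n_i²)].
Lines falling in [10.7, 12.1] nm: 4→1 (10.81 nm), 3→1 (11.40 nm).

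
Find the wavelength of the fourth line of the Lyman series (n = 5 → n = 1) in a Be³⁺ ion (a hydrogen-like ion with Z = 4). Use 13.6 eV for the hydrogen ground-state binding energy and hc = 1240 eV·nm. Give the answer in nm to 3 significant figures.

5.94 nm

The Lyman series terminates on n_f = 1; the fourth line has n_i = 1+4 = 5.
ΔE = 217.6 × (1/1² − 1/5²) = 208.9 eV.
λ = 1240 / 208.9 = 5.94 nm.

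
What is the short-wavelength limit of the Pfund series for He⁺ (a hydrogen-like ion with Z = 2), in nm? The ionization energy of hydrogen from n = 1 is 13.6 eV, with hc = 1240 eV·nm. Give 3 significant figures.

The Pfund series has lower level n_f = 5; the series limit corresponds to n_i → ∞.
ΔE_max = 13.6 × 4 / 5² = 2.176 eV.
λ_min = 1240 / 2.176 = 570 nm.

570 nm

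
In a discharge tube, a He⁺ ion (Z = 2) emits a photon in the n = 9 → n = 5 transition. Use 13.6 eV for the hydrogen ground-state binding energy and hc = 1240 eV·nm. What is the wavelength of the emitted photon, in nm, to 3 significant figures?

For Z = 2 the level energies scale as Z², so the effective Rydberg energy is 13.6 × 4 = 54.40 eV.
ΔE = 54.40 × (1/5² − 1/9²) = 54.40 × 0.02765 = 1.504 eV.
λ = hc/ΔE = 1240 / 1.504 = 824 nm.

824 nm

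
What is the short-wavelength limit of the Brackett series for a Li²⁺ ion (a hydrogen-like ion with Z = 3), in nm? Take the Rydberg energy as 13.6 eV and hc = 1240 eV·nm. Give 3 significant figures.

162 nm

The Brackett series has lower level n_f = 4; the series limit corresponds to n_i → ∞.
ΔE_max = 13.6 × 9 / 4² = 7.650 eV.
λ_min = 1240 / 7.650 = 162 nm.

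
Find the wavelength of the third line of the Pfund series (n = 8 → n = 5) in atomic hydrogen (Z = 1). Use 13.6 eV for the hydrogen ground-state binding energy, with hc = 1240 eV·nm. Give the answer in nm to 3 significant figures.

3740 nm

The Pfund series terminates on n_f = 5; the third line has n_i = 5+3 = 8.
ΔE = 13.60 × (1/5² − 1/8²) = 0.3315 eV.
λ = 1240 / 0.3315 = 3740 nm.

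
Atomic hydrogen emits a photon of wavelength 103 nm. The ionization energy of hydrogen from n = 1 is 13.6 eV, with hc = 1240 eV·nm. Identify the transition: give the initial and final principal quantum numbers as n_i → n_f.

The photon energy is ΔE = hc/λ = 1240 / 103 = 12.04 eV.
With Z = 1, ΔE = 13.60 × (1/n_f² − 1/n_i²), so 1/n_f² − 1/n_i² = 0.8852.
Trying n_f = 1 gives 1/n_i² = 0.1148, i.e. n_i ≈ 3; this pair matches.

n_i = 3, n_f = 1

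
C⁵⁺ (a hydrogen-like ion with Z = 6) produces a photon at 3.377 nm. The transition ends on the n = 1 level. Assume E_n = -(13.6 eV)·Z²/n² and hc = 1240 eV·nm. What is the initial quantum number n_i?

The photon energy is ΔE = hc/λ = 1240 / 3.377 = 367.2 eV.
With Z = 6, ΔE = 489.6 × (1/n_f² − 1/n_i²), so 1/n_f² − 1/n_i² = 0.7500.
With n_f = 1: 1/n_i² = 1/1 − 0.7500 = 0.2500, so n_i ≈ 2.00.

n_i = 2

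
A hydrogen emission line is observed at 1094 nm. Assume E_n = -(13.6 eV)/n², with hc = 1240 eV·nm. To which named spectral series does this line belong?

Paschen

ΔE = 1240/1094 = 1.133 eV.
This matches 13.6 × (1/3² − 1/6²), so n_f = 3: the Paschen series.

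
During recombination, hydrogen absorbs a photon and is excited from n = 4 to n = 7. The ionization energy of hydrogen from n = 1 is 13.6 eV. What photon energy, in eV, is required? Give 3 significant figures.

E_7 = −13.60/49 = −0.2776 eV and E_4 = −13.60/16 = −0.8500 eV.
The photon energy is |E_7 − E_4| = 0.572 eV.

0.572 eV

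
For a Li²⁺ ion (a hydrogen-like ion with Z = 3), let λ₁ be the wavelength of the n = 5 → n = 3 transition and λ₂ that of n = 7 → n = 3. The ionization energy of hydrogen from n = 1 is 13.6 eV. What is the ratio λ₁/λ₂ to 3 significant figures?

λ ∝ 1/ΔE ∝ 1/(1/n_f² − 1/n_i²), and the Z² and hc factors cancel in the ratio.
λ₁/λ₂ = (1/3² − 1/7²)/(1/3² − 1/5²) = 0.09070/0.07111 = 1.28.

1.28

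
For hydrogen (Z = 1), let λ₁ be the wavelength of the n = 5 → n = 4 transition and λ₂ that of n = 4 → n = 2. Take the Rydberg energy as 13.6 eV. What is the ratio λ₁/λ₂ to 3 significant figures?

8.33

λ ∝ 1/ΔE ∝ 1/(1/n_f² − 1/n_i²), and the Z² and hc factors cancel in the ratio.
λ₁/λ₂ = (1/2² − 1/4²)/(1/4² − 1/5²) = 0.1875/0.02250 = 8.33.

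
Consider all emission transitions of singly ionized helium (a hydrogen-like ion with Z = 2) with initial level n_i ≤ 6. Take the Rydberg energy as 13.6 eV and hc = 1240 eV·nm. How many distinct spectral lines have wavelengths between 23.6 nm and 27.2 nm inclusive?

Enumerate all n_i → n_f pairs with 1 ≤ n_f < n_i ≤ 6 and compute λ = 1240 / [13.6·4·(1/n_f² − 1/n_i²)].
Lines falling in [23.6, 27.2] nm: 5→1 (23.74 nm), 4→1 (24.31 nm), 3→1 (25.64 nm).

3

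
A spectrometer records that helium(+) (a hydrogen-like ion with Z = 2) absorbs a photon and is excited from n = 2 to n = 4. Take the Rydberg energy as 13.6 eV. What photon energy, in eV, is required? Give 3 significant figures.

10.2 eV

The Bohr energies scale as Z², so for Z = 2: E_n = −54.40/n² eV.
E_4 = −54.40/16 = −3.400 eV and E_2 = −54.40/4 = −13.60 eV.
The photon energy is |E_4 − E_2| = 10.2 eV.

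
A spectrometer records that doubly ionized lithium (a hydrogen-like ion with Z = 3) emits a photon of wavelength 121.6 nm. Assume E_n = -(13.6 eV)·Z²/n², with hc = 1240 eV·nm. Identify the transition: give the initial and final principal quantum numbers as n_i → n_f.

n_i = 6, n_f = 3

The photon energy is ΔE = hc/λ = 1240 / 121.6 = 10.20 eV.
With Z = 3, ΔE = 122.4 × (1/n_f² − 1/n_i²), so 1/n_f² − 1/n_i² = 0.08331.
Trying n_f = 3 gives 1/n_i² = 0.02780, i.e. n_i ≈ 6; this pair matches.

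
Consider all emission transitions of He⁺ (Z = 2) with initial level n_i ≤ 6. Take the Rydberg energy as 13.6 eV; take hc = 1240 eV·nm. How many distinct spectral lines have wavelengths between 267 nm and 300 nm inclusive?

1

Enumerate all n_i → n_f pairs with 1 ≤ n_f < n_i ≤ 6 and compute λ = 1240 / [13.6·4·(1/n_f² − 1/n_i²)].
Lines falling in [267, 300] nm: 6→3 (273.5 nm).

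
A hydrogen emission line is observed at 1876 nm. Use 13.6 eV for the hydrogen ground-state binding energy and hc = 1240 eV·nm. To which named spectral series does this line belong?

Paschen

ΔE = 1240/1876 = 0.6610 eV.
This matches 13.6 × (1/3² − 1/4²), so n_f = 3: the Paschen series.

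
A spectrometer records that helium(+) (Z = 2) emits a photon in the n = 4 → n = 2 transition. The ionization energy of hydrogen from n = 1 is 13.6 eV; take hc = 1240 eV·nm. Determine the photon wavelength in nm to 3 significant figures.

122 nm

For Z = 2 the level energies scale as Z², so the effective Rydberg energy is 13.6 × 4 = 54.40 eV.
ΔE = 54.40 × (1/2² − 1/4²) = 54.40 × 0.1875 = 10.20 eV.
λ = hc/ΔE = 1240 / 10.20 = 122 nm.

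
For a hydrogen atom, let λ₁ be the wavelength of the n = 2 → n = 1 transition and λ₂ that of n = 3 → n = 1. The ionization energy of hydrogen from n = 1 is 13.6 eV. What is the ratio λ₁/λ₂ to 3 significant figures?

λ ∝ 1/ΔE ∝ 1/(1/n_f² − 1/n_i²), and the Z² and hc factors cancel in the ratio.
λ₁/λ₂ = (1/1² − 1/3²)/(1/1² − 1/2²) = 0.8889/0.7500 = 1.19.

1.19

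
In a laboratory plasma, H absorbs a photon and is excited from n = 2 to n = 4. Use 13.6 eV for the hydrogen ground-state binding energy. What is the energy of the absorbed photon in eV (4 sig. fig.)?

E_4 = −13.60/16 = −0.8500 eV and E_2 = −13.60/4 = −3.400 eV.
The photon energy is |E_4 − E_2| = 2.550 eV.

2.550 eV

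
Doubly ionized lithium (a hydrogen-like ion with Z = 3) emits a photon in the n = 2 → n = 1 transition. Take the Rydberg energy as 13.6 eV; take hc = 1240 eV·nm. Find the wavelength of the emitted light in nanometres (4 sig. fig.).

13.51 nm

For Z = 3 the level energies scale as Z², so the effective Rydberg energy is 13.6 × 9 = 122.4 eV.
ΔE = 122.4 × (1/1² − 1/2²) = 122.4 × 0.7500 = 91.80 eV.
λ = hc/ΔE = 1240 / 91.80 = 13.51 nm.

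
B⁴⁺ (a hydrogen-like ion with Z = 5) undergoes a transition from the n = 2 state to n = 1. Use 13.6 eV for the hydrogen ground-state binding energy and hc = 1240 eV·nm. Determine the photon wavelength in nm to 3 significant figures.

4.86 nm

For Z = 5 the level energies scale as Z², so the effective Rydberg energy is 13.6 × 25 = 340.0 eV.
ΔE = 340.0 × (1/1² − 1/2²) = 340.0 × 0.7500 = 255.0 eV.
λ = hc/ΔE = 1240 / 255.0 = 4.86 nm.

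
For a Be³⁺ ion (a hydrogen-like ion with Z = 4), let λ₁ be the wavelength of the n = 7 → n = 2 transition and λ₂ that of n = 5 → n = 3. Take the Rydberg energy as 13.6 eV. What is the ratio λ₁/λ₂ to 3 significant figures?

λ ∝ 1/ΔE ∝ 1/(1/n_f² − 1/n_i²), and the Z² and hc factors cancel in the ratio.
λ₁/λ₂ = (1/3² − 1/5²)/(1/2² − 1/7²) = 0.07111/0.2296 = 0.310.

0.310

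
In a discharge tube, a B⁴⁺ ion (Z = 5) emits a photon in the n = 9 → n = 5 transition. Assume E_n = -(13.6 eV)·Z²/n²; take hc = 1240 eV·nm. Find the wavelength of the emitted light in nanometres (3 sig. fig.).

For Z = 5 the level energies scale as Z², so the effective Rydberg energy is 13.6 × 25 = 340.0 eV.
ΔE = 340.0 × (1/5² − 1/9²) = 340.0 × 0.02765 = 9.402 eV.
λ = hc/ΔE = 1240 / 9.402 = 132 nm.

132 nm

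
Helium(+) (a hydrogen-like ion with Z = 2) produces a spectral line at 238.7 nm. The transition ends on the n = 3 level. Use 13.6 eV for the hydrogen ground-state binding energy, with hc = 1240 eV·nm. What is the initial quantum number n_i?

n_i = 8

The photon energy is ΔE = hc/λ = 1240 / 238.7 = 5.195 eV.
With Z = 2, ΔE = 54.40 × (1/n_f² − 1/n_i²), so 1/n_f² − 1/n_i² = 0.09549.
With n_f = 3: 1/n_i² = 1/9 − 0.09549 = 0.01562, so n_i ≈ 8.00.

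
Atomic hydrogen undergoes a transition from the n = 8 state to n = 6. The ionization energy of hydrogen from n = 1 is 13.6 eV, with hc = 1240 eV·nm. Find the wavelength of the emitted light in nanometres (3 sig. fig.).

7500 nm

ΔE = 13.60 × (1/6² − 1/8²) = 13.60 × 0.01215 = 0.1653 eV.
λ = hc/ΔE = 1240 / 0.1653 = 7500 nm.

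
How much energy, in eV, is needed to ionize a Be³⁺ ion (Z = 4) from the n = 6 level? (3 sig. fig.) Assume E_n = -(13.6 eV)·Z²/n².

6.04 eV

E_n = −13.6 Z²/n² = −217.6/n² eV for Z = 4.
E_6 = −217.6/36 = −6.04 eV, so ionization (to E = 0) requires 6.04 eV.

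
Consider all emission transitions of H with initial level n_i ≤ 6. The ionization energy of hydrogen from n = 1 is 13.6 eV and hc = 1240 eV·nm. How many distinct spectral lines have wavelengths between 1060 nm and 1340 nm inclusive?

2

Enumerate all n_i → n_f pairs with 1 ≤ n_f < n_i ≤ 6 and compute λ = 1240 / [13.6·1·(1/n_f² − 1/n_i²)].
Lines falling in [1060, 1340] nm: 6→3 (1094 nm), 5→3 (1282 nm).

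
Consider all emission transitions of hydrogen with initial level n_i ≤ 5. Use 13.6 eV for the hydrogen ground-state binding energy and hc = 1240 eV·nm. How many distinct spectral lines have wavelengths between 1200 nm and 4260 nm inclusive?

Enumerate all n_i → n_f pairs with 1 ≤ n_f < n_i ≤ 5 and compute λ = 1240 / [13.6·1·(1/n_f² − 1/n_i²)].
Lines falling in [1200, 4260] nm: 5→3 (1282 nm), 4→3 (1876 nm), 5→4 (4052 nm).

3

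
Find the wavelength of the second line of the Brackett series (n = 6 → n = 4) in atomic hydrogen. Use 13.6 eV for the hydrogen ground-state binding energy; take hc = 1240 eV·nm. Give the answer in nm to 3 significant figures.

The Brackett series terminates on n_f = 4; the second line has n_i = 4+2 = 6.
ΔE = 13.60 × (1/4² − 1/6²) = 0.4722 eV.
λ = 1240 / 0.4722 = 2630 nm.

2630 nm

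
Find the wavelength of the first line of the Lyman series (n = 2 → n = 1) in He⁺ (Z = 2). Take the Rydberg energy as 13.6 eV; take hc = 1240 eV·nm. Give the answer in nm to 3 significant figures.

The Lyman series terminates on n_f = 1; the first line has n_i = 1+1 = 2.
ΔE = 54.40 × (1/1² − 1/2²) = 40.80 eV.
λ = 1240 / 40.80 = 30.4 nm.

30.4 nm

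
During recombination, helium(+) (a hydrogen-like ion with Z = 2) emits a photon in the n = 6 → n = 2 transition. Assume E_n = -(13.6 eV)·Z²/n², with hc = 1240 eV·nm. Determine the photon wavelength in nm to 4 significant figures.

For Z = 2 the level energies scale as Z², so the effective Rydberg energy is 13.6 × 4 = 54.40 eV.
ΔE = 54.40 × (1/2² − 1/6²) = 54.40 × 0.2222 = 12.09 eV.
λ = hc/ΔE = 1240 / 12.09 = 102.6 nm.

102.6 nm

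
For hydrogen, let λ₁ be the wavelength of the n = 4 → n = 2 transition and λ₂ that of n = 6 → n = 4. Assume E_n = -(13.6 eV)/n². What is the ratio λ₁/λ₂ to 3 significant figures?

λ ∝ 1/ΔE ∝ 1/(1/n_f² − 1/n_i²), and the Z² and hc factors cancel in the ratio.
λ₁/λ₂ = (1/4² − 1/6²)/(1/2² − 1/4²) = 0.03472/0.1875 = 0.185.

0.185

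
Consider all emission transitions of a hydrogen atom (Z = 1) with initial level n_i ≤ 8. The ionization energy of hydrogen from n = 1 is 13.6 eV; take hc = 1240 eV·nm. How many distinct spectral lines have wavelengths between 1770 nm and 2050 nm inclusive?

2

Enumerate all n_i → n_f pairs with 1 ≤ n_f < n_i ≤ 8 and compute λ = 1240 / [13.6·1·(1/n_f² − 1/n_i²)].
Lines falling in [1770, 2050] nm: 4→3 (1876 nm), 8→4 (1945 nm).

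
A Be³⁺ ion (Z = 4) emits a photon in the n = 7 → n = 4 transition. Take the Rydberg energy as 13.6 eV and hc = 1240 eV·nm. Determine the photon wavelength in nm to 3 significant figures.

135 nm

For Z = 4 the level energies scale as Z², so the effective Rydberg energy is 13.6 × 16 = 217.6 eV.
ΔE = 217.6 × (1/4² − 1/7²) = 217.6 × 0.04209 = 9.159 eV.
λ = hc/ΔE = 1240 / 9.159 = 135 nm.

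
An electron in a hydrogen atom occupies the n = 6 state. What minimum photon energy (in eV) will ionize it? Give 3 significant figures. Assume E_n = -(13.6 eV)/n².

0.378 eV

E_6 = −13.60/36 = −0.378 eV, so ionization (to E = 0) requires 0.378 eV.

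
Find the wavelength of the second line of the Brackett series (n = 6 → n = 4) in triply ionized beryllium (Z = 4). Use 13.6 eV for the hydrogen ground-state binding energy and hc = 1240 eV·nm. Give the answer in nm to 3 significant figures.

The Brackett series terminates on n_f = 4; the second line has n_i = 4+2 = 6.
ΔE = 217.6 × (1/4² − 1/6²) = 7.556 eV.
λ = 1240 / 7.556 = 164 nm.

164 nm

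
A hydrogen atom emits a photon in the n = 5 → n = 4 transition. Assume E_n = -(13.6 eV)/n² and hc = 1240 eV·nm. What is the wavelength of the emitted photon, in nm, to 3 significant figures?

ΔE = 13.60 × (1/4² − 1/5²) = 13.60 × 0.02250 = 0.3060 eV.
λ = hc/ΔE = 1240 / 0.3060 = 4050 nm.

4050 nm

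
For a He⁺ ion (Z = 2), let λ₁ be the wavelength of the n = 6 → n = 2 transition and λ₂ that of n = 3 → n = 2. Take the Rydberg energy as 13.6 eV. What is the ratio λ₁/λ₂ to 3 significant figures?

0.625

λ ∝ 1/ΔE ∝ 1/(1/n_f² − 1/n_i²), and the Z² and hc factors cancel in the ratio.
λ₁/λ₂ = (1/2² − 1/3²)/(1/2² − 1/6²) = 0.1389/0.2222 = 0.625.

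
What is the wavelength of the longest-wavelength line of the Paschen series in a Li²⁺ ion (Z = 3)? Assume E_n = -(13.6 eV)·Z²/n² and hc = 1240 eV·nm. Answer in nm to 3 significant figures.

208 nm

The Paschen series terminates on n_f = 3; the first line has n_i = 3+1 = 4.
ΔE = 122.4 × (1/3² − 1/4²) = 5.950 eV.
λ = 1240 / 5.950 = 208 nm.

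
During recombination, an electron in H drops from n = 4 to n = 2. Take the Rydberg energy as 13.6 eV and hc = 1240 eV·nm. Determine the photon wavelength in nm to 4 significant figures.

486.3 nm

ΔE = 13.60 × (1/2² − 1/4²) = 13.60 × 0.1875 = 2.550 eV.
λ = hc/ΔE = 1240 / 2.550 = 486.3 nm.
This line belongs to the Balmer series.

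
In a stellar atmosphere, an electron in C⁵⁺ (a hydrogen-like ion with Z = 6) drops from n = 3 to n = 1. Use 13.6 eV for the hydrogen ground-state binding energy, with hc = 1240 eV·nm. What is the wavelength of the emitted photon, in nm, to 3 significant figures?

2.85 nm

For Z = 6 the level energies scale as Z², so the effective Rydberg energy is 13.6 × 36 = 489.6 eV.
ΔE = 489.6 × (1/1² − 1/3²) = 489.6 × 0.8889 = 435.2 eV.
λ = hc/ΔE = 1240 / 435.2 = 2.85 nm.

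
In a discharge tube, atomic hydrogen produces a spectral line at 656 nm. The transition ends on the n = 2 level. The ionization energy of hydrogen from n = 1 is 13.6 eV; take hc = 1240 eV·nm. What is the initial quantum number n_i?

The photon energy is ΔE = hc/λ = 1240 / 656 = 1.890 eV.
With Z = 1, ΔE = 13.60 × (1/n_f² − 1/n_i²), so 1/n_f² − 1/n_i² = 0.1390.
With n_f = 2: 1/n_i² = 1/4 − 0.1390 = 0.1110, so n_i ≈ 3.00.

n_i = 3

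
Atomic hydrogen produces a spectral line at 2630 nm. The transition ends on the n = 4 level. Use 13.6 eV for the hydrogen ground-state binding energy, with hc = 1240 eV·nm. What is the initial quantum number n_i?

The photon energy is ΔE = hc/λ = 1240 / 2630 = 0.4715 eV.
With Z = 1, ΔE = 13.60 × (1/n_f² − 1/n_i²), so 1/n_f² − 1/n_i² = 0.03467.
With n_f = 4: 1/n_i² = 1/16 − 0.03467 = 0.02783, so n_i ≈ 5.99.

n_i = 6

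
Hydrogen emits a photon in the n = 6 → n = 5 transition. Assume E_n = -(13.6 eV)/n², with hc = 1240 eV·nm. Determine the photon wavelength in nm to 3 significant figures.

ΔE = 13.60 × (1/5² − 1/6²) = 13.60 × 0.01222 = 0.1662 eV.
λ = hc/ΔE = 1240 / 0.1662 = 7460 nm.

7460 nm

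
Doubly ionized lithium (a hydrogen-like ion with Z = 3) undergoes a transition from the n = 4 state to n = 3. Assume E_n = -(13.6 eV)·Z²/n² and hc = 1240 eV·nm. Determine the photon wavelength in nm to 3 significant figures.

For Z = 3 the level energies scale as Z², so the effective Rydberg energy is 13.6 × 9 = 122.4 eV.
ΔE = 122.4 × (1/3² − 1/4²) = 122.4 × 0.04861 = 5.950 eV.
λ = hc/ΔE = 1240 / 5.950 = 208 nm.

208 nm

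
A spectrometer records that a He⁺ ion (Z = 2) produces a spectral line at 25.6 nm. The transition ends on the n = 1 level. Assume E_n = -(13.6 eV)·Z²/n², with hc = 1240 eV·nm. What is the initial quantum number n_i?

n_i = 3

The photon energy is ΔE = hc/λ = 1240 / 25.6 = 48.44 eV.
With Z = 2, ΔE = 54.40 × (1/n_f² − 1/n_i²), so 1/n_f² − 1/n_i² = 0.8904.
With n_f = 1: 1/n_i² = 1/1 − 0.8904 = 0.1096, so n_i ≈ 3.02.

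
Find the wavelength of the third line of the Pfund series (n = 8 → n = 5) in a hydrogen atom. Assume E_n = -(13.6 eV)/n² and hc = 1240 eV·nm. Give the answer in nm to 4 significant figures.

3741 nm

The Pfund series terminates on n_f = 5; the third line has n_i = 5+3 = 8.
ΔE = 13.60 × (1/5² − 1/8²) = 0.3315 eV.
λ = 1240 / 0.3315 = 3741 nm.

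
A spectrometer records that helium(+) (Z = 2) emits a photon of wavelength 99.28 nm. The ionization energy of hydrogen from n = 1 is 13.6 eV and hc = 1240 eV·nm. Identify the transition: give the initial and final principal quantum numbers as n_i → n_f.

n_i = 7, n_f = 2

The photon energy is ΔE = hc/λ = 1240 / 99.28 = 12.49 eV.
With Z = 2, ΔE = 54.40 × (1/n_f² − 1/n_i²), so 1/n_f² − 1/n_i² = 0.2296.
Trying n_f = 2 gives 1/n_i² = 0.02041, i.e. n_i ≈ 7; this pair matches.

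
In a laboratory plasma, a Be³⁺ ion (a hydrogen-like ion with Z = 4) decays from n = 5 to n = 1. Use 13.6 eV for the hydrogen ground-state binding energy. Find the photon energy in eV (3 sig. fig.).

The Bohr energies scale as Z², so for Z = 4: E_n = −217.6/n² eV.
E_5 = −217.6/25 = −8.704 eV and E_1 = −217.6/1 = −217.6 eV.
The photon energy is |E_5 − E_1| = 209 eV.

209 eV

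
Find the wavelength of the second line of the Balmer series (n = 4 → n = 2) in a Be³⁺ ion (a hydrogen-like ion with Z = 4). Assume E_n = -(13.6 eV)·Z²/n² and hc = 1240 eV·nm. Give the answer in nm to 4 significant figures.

30.39 nm

The Balmer series terminates on n_f = 2; the second line has n_i = 2+2 = 4.
ΔE = 217.6 × (1/2² − 1/4²) = 40.80 eV.
λ = 1240 / 40.80 = 30.39 nm.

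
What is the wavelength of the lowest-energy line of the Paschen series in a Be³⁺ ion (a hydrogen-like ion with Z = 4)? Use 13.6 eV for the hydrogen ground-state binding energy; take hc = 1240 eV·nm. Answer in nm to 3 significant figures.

117 nm

The Paschen series terminates on n_f = 3; the first line has n_i = 3+1 = 4.
ΔE = 217.6 × (1/3² − 1/4²) = 10.58 eV.
λ = 1240 / 10.58 = 117 nm.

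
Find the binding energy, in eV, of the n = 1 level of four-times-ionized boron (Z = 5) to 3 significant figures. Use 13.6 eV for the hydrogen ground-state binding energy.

340 eV

E_n = −13.6 Z²/n² = −340.0/n² eV for Z = 5.
E_1 = −340.0/1 = −340 eV, so ionization (to E = 0) requires 340 eV.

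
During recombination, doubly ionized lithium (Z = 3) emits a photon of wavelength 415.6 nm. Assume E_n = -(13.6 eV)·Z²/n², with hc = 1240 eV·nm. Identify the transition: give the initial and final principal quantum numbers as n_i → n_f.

The photon energy is ΔE = hc/λ = 1240 / 415.6 = 2.984 eV.
With Z = 3, ΔE = 122.4 × (1/n_f² − 1/n_i²), so 1/n_f² − 1/n_i² = 0.02438.
Trying n_f = 5 gives 1/n_i² = 0.01562, i.e. n_i ≈ 8; this pair matches.

n_i = 8, n_f = 5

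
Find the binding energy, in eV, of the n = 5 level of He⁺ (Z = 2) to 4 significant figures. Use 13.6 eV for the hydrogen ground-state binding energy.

2.176 eV

E_n = −13.6 Z²/n² = −54.40/n² eV for Z = 2.
E_5 = −54.40/25 = −2.176 eV, so ionization (to E = 0) requires 2.176 eV.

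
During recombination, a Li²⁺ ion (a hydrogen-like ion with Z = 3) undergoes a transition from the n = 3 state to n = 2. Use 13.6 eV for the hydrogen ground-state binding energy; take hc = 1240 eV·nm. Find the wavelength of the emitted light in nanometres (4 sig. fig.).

72.94 nm

For Z = 3 the level energies scale as Z², so the effective Rydberg energy is 13.6 × 9 = 122.4 eV.
ΔE = 122.4 × (1/2² − 1/3²) = 122.4 × 0.1389 = 17.00 eV.
λ = hc/ΔE = 1240 / 17.00 = 72.94 nm.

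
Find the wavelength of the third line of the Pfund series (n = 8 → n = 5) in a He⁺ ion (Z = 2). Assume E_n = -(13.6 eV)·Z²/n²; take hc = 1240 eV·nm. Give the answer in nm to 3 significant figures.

The Pfund series terminates on n_f = 5; the third line has n_i = 5+3 = 8.
ΔE = 54.40 × (1/5² − 1/8²) = 1.326 eV.
λ = 1240 / 1.326 = 935 nm.

935 nm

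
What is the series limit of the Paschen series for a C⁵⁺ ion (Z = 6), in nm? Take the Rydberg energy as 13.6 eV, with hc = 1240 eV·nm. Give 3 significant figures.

22.8 nm

The Paschen series has lower level n_f = 3; the series limit corresponds to n_i → ∞.
ΔE_max = 13.6 × 36 / 3² = 54.40 eV.
λ_min = 1240 / 54.40 = 22.8 nm.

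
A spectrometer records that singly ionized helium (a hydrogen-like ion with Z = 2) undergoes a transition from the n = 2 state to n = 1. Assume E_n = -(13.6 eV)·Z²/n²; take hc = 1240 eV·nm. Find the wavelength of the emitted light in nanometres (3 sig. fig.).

For Z = 2 the level energies scale as Z², so the effective Rydberg energy is 13.6 × 4 = 54.40 eV.
ΔE = 54.40 × (1/1² − 1/2²) = 54.40 × 0.7500 = 40.80 eV.
λ = hc/ΔE = 1240 / 40.80 = 30.4 nm.

30.4 nm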